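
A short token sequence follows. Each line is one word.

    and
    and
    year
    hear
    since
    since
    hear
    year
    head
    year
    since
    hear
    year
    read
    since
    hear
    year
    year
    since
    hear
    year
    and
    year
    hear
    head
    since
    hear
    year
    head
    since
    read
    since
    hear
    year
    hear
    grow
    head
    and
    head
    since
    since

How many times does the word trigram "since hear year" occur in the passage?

Scanning the 39 overlapping trigram windows for "since hear year":
  position 6–8: since hear year
  position 11–13: since hear year
  position 15–17: since hear year
  position 19–21: since hear year
  position 26–28: since hear year
  position 32–34: since hear year

6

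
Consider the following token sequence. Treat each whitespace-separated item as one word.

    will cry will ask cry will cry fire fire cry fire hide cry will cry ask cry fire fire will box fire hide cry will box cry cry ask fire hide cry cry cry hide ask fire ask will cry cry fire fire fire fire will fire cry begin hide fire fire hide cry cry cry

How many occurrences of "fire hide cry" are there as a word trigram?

Scanning the 54 overlapping trigram windows for "fire hide cry":
  position 11–13: fire hide cry
  position 22–24: fire hide cry
  position 30–32: fire hide cry
  position 52–54: fire hide cry

4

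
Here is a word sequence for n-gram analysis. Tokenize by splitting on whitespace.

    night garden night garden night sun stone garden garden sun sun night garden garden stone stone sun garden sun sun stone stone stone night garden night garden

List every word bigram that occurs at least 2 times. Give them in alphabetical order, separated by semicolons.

garden garden; garden night; garden sun; night garden; stone stone; sun stone; sun sun

Bigram counts meeting the condition (at least 2 times):
  garden garden: 2
  garden night: 3
  garden sun: 2
  night garden: 5
  stone stone: 3
  sun stone: 2
  sun sun: 2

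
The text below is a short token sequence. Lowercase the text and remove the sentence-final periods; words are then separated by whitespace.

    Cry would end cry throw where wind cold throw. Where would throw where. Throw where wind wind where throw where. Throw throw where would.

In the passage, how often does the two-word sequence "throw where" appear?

6

Scanning the 23 overlapping bigram windows for "throw where":
  position 5–6: throw where
  position 9–10: throw where
  position 12–13: throw where
  position 14–15: throw where
  position 19–20: throw where
  position 22–23: throw where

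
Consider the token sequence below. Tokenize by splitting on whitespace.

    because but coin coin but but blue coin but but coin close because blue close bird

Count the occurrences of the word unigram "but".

Scanning the 16 tokens for "but":
  position 2: but
  position 5: but
  position 6: but
  position 9: but
  position 10: but

5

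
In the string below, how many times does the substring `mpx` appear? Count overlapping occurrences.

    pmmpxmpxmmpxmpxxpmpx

Sliding a length-3 window over the 20 characters (18 positions):
  position 3–5: mpx
  position 6–8: mpx
  position 10–12: mpx
  position 13–15: mpx
  position 18–20: mpx

5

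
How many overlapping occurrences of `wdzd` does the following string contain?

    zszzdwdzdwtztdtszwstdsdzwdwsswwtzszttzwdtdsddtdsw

Sliding a length-4 window over the 49 characters (46 positions):
  position 6–9: wdzd

1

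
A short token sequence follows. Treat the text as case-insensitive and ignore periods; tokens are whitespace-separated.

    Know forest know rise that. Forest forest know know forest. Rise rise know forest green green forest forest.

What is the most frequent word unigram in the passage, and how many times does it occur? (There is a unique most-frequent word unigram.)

Unigram frequencies (highest first):
  forest: 7
  know: 5
  rise: 3
  green: 2
  that: 1

"forest", 7 times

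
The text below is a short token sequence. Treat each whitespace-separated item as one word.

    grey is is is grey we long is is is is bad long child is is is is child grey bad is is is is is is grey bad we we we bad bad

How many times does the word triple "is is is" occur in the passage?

Scanning the 32 overlapping trigram windows for "is is is":
  position 2–4: is is is
  position 8–10: is is is
  position 9–11: is is is
  position 15–17: is is is
  position 16–18: is is is
  position 22–24: is is is
  position 23–25: is is is
  position 24–26: is is is
  position 25–27: is is is

9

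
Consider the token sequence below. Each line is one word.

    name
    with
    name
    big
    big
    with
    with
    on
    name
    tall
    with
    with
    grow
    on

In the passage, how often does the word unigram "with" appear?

Scanning the 14 tokens for "with":
  position 2: with
  position 6: with
  position 7: with
  position 11: with
  position 12: with

5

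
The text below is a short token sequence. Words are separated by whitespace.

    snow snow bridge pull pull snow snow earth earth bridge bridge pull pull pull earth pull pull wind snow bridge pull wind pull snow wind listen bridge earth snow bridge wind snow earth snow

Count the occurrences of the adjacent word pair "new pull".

0

Scanning the 33 overlapping bigram windows for "new pull":
  (none found)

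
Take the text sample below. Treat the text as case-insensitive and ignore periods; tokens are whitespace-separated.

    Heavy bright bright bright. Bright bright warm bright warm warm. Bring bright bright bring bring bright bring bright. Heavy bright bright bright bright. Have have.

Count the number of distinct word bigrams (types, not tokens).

12

25 tokens → 24 bigram windows in total.
Repeated bigrams (each contributes count−1 duplicates):
  bright bright: 8
  bring bright: 3
  bright bring: 2
  bright warm: 2
  heavy bright: 2
12 duplicate windows → 24 − 12 = 12 distinct.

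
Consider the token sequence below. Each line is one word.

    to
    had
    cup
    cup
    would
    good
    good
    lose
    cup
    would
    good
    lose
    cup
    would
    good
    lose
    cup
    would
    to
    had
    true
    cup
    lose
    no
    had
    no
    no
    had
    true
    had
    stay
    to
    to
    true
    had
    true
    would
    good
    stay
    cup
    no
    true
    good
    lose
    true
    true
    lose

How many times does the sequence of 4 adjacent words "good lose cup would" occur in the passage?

3

Scanning the 44 overlapping 4-gram windows for "good lose cup would":
  position 7–10: good lose cup would
  position 11–14: good lose cup would
  position 15–18: good lose cup would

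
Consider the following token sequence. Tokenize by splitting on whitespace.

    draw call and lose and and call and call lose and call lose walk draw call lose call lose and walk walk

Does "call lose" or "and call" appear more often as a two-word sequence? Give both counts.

"call lose": 4 occurrences
"and call": 3 occurrences

"call lose" (4 vs 3)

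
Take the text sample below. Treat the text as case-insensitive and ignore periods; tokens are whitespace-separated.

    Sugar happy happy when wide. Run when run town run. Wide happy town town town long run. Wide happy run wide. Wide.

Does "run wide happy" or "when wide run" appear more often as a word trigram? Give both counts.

"run wide happy": 2 occurrences
"when wide run": 1 occurrence

"run wide happy" (2 vs 1)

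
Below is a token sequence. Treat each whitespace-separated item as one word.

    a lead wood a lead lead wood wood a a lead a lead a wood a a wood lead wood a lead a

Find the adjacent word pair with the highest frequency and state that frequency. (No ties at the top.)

"a lead", 5 times

Bigram frequencies (highest first):
  a lead: 5
  wood a: 4
  lead wood: 3
  lead a: 3
  a a: 2
  a wood: 2
  … (3 more, each ≤ 1)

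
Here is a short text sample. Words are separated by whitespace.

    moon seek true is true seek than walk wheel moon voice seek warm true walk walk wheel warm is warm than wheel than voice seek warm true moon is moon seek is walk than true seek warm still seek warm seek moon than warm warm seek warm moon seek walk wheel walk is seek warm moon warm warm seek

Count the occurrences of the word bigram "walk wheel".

Scanning the 58 overlapping bigram windows for "walk wheel":
  position 8–9: walk wheel
  position 16–17: walk wheel
  position 50–51: walk wheel

3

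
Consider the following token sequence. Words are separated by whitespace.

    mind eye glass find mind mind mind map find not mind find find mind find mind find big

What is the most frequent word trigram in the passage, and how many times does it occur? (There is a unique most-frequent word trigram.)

"find mind find", 2 times

Trigram frequencies (highest first):
  find mind find: 2
  mind eye glass: 1
  eye glass find: 1
  glass find mind: 1
  find mind mind: 1
  mind mind mind: 1
  … (9 more, each ≤ 1)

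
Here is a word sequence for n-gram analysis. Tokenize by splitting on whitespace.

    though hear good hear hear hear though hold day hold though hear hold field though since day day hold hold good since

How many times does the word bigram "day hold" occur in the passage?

2

Scanning the 21 overlapping bigram windows for "day hold":
  position 9–10: day hold
  position 18–19: day hold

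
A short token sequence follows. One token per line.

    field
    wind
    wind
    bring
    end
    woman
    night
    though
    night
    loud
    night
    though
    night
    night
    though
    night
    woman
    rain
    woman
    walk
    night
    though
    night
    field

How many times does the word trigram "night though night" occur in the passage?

4

Scanning the 22 overlapping trigram windows for "night though night":
  position 7–9: night though night
  position 11–13: night though night
  position 14–16: night though night
  position 21–23: night though night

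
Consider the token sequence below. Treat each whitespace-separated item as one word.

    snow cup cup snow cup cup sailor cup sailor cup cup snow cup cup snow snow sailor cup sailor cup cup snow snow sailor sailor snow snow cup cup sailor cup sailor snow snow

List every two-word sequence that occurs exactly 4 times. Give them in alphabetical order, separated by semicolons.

Bigram counts meeting the condition (exactly 4 times):
  cup snow: 4
  snow cup: 4
  snow snow: 4

cup snow; snow cup; snow snow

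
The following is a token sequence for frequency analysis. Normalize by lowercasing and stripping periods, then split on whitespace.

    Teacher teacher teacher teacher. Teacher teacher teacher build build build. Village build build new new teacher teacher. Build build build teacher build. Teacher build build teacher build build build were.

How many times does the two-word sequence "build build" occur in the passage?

Scanning the 29 overlapping bigram windows for "build build":
  position 8–9: build build
  position 9–10: build build
  position 12–13: build build
  position 18–19: build build
  position 19–20: build build
  position 24–25: build build
  position 27–28: build build
  position 28–29: build build

8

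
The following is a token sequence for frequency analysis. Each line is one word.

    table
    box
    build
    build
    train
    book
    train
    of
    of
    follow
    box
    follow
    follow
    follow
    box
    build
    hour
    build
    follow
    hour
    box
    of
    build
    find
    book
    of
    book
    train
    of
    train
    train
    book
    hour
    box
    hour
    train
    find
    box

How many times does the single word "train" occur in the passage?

6

Scanning the 38 tokens for "train":
  position 5: train
  position 7: train
  position 28: train
  position 30: train
  position 31: train
  position 36: train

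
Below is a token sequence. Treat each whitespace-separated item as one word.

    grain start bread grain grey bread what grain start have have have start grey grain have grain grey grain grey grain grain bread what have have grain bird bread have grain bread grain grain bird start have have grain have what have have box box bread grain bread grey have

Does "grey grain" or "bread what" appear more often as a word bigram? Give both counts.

"grey grain": 3 occurrences
"bread what": 2 occurrences

"grey grain" (3 vs 2)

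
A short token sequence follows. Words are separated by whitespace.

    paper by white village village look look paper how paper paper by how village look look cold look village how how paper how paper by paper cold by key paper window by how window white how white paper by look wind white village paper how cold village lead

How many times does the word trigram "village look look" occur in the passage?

Scanning the 46 overlapping trigram windows for "village look look":
  position 5–7: village look look
  position 14–16: village look look

2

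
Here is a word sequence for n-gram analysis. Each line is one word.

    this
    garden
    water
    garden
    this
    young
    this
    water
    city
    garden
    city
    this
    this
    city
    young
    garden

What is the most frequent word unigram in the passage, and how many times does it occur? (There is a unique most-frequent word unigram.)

"this", 5 times

Unigram frequencies (highest first):
  this: 5
  garden: 4
  city: 3
  water: 2
  young: 2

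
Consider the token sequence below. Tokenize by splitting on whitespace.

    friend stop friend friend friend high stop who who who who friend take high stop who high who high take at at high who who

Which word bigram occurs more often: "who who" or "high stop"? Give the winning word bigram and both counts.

"who who" (4 vs 2)

"who who": 4 occurrences
"high stop": 2 occurrences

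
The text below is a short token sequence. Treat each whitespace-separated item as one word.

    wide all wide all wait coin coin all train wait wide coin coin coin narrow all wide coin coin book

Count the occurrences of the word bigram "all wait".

1

Scanning the 19 overlapping bigram windows for "all wait":
  position 4–5: all wait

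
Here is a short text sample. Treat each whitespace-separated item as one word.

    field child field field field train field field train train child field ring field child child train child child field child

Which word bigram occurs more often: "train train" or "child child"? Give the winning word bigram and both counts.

"child child" (2 vs 1)

"train train": 1 occurrence
"child child": 2 occurrences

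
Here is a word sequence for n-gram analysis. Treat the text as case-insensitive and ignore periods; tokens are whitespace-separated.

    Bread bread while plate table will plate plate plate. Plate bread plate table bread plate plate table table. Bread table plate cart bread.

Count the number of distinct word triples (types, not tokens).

20

23 tokens → 21 trigram windows in total.
Repeated trigrams (each contributes count−1 duplicates):
  plate plate plate: 2
1 duplicate windows → 21 − 1 = 20 distinct.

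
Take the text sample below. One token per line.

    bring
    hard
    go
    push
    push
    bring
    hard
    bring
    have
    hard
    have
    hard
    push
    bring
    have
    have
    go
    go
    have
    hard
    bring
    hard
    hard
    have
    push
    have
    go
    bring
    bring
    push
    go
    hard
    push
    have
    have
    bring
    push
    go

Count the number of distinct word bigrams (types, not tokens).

23

38 tokens → 37 bigram windows in total.
Repeated bigrams (each contributes count−1 duplicates):
  bring hard: 3
  have hard: 3
  bring have: 2
  bring push: 2
  hard bring: 2
  hard have: 2
  hard push: 2
  have go: 2
  … (4 more repeated)
14 duplicate windows → 37 − 14 = 23 distinct.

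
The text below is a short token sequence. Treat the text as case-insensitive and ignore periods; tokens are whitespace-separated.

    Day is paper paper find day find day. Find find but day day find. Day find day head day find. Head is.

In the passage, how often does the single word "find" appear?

7

Scanning the 22 tokens for "find":
  position 5: find
  position 7: find
  position 9: find
  position 10: find
  position 14: find
  position 16: find
  position 20: find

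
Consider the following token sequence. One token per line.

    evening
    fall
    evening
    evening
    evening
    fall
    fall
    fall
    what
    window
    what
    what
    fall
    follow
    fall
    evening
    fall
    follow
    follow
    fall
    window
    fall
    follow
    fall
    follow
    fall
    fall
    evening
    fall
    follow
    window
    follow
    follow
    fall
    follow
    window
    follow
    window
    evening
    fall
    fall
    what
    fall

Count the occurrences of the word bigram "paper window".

0

Scanning the 42 overlapping bigram windows for "paper window":
  (none found)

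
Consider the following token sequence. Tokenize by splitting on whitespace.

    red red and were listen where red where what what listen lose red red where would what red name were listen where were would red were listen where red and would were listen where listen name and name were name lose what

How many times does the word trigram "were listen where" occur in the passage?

4

Scanning the 40 overlapping trigram windows for "were listen where":
  position 4–6: were listen where
  position 20–22: were listen where
  position 26–28: were listen where
  position 32–34: were listen where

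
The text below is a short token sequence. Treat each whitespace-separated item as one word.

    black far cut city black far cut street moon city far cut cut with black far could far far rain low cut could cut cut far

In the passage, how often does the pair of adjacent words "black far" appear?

Scanning the 25 overlapping bigram windows for "black far":
  position 1–2: black far
  position 5–6: black far
  position 15–16: black far

3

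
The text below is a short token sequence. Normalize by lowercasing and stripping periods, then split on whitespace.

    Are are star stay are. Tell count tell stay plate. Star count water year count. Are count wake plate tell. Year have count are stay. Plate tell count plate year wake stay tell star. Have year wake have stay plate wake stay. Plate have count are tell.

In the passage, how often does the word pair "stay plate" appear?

4

Scanning the 46 overlapping bigram windows for "stay plate":
  position 9–10: stay plate
  position 25–26: stay plate
  position 39–40: stay plate
  position 42–43: stay plate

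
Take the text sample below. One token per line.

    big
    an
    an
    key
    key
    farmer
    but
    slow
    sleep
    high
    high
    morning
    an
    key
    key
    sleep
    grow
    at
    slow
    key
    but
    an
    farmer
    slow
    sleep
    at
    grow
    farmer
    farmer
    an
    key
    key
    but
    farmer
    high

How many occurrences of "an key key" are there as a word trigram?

3

Scanning the 33 overlapping trigram windows for "an key key":
  position 3–5: an key key
  position 13–15: an key key
  position 30–32: an key key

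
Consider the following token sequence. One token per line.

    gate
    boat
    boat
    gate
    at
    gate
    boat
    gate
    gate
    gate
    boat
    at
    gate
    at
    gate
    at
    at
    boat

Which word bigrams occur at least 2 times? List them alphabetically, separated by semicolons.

Bigram counts meeting the condition (at least 2 times):
  at gate: 3
  boat gate: 2
  gate at: 3
  gate boat: 3
  gate gate: 2

at gate; boat gate; gate at; gate boat; gate gate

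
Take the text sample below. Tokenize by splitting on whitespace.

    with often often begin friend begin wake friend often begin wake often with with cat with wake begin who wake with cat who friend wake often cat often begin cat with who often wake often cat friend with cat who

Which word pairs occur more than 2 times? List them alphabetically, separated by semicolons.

Bigram counts meeting the condition (more than 2 times):
  often begin: 3
  wake often: 3
  with cat: 3

often begin; wake often; with cat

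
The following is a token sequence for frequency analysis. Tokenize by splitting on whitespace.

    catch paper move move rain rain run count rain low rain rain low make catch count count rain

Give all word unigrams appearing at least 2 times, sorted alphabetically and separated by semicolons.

Unigram counts meeting the condition (at least 2 times):
  catch: 2
  count: 3
  low: 2
  move: 2
  rain: 6

catch; count; low; move; rain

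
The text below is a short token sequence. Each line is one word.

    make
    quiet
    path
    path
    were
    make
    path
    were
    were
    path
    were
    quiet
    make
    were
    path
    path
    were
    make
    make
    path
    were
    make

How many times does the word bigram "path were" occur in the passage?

Scanning the 21 overlapping bigram windows for "path were":
  position 4–5: path were
  position 7–8: path were
  position 10–11: path were
  position 16–17: path were
  position 20–21: path were

5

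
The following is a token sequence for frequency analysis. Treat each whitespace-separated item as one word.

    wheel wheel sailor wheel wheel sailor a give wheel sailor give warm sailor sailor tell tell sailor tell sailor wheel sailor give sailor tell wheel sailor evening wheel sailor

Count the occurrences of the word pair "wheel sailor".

Scanning the 28 overlapping bigram windows for "wheel sailor":
  position 2–3: wheel sailor
  position 5–6: wheel sailor
  position 9–10: wheel sailor
  position 20–21: wheel sailor
  position 25–26: wheel sailor
  position 28–29: wheel sailor

6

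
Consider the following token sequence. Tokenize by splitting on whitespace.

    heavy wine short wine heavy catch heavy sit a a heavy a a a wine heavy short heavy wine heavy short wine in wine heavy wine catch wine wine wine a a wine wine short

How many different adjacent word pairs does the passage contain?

35 tokens → 34 bigram windows in total.
Repeated bigrams (each contributes count−1 duplicates):
  a a: 4
  wine heavy: 4
  heavy wine: 3
  wine wine: 3
  a wine: 2
  heavy short: 2
  short wine: 2
  wine short: 2
14 duplicate windows → 34 − 14 = 20 distinct.

20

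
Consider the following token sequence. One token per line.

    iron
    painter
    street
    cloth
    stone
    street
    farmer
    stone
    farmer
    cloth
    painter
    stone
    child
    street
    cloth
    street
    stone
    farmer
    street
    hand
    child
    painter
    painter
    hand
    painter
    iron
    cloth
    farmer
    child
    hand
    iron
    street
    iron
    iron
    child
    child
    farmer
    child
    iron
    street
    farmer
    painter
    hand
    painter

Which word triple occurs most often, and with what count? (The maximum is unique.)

"painter hand painter", 2 times

Trigram frequencies (highest first):
  painter hand painter: 2
  iron painter street: 1
  painter street cloth: 1
  street cloth stone: 1
  cloth stone street: 1
  stone street farmer: 1
  … (35 more, each ≤ 1)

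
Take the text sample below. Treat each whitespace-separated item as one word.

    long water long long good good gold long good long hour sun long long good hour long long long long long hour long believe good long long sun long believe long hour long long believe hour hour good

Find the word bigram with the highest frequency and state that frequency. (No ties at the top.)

Bigram frequencies (highest first):
  long long: 8
  long good: 3
  long hour: 3
  hour long: 3
  long believe: 3
  good long: 2
  … (14 more, each ≤ 2)

"long long", 8 times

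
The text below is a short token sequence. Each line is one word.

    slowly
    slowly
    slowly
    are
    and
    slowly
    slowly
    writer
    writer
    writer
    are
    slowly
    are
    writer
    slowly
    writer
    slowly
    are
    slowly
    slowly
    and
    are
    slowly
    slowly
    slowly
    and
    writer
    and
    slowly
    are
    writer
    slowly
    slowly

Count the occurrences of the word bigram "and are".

Scanning the 32 overlapping bigram windows for "and are":
  position 21–22: and are

1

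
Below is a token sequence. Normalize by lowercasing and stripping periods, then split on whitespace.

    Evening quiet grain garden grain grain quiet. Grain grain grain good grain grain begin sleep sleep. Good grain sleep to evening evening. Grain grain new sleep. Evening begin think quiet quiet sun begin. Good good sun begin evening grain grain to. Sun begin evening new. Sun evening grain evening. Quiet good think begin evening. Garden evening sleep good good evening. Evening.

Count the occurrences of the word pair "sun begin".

Scanning the 60 overlapping bigram windows for "sun begin":
  position 32–33: sun begin
  position 36–37: sun begin
  position 42–43: sun begin

3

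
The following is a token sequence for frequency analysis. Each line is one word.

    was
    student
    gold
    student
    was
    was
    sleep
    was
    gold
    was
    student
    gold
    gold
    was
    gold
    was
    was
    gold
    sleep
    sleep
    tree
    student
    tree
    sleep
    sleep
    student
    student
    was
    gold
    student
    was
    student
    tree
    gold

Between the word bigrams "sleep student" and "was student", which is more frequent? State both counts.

"was student" (3 vs 1)

"sleep student": 1 occurrence
"was student": 3 occurrences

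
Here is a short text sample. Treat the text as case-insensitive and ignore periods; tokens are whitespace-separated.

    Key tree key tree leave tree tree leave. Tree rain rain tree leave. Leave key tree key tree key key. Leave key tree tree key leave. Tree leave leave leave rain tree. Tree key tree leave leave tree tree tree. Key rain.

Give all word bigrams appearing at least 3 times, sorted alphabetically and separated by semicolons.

Bigram counts meeting the condition (at least 3 times):
  key tree: 6
  leave leave: 4
  leave tree: 4
  tree key: 6
  tree leave: 5
  tree tree: 5

key tree; leave leave; leave tree; tree key; tree leave; tree tree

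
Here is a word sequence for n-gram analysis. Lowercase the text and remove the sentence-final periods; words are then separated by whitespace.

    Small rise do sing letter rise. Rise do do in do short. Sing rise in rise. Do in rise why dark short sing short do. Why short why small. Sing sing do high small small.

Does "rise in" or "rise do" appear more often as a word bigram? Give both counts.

"rise do" (3 vs 1)

"rise in": 1 occurrence
"rise do": 3 occurrences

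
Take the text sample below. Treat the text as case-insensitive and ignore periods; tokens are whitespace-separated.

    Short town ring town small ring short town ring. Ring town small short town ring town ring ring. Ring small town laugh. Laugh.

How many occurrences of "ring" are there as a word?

Scanning the 23 tokens for "ring":
  position 3: ring
  position 6: ring
  position 9: ring
  position 10: ring
  position 15: ring
  position 17: ring
  position 18: ring
  position 19: ring

8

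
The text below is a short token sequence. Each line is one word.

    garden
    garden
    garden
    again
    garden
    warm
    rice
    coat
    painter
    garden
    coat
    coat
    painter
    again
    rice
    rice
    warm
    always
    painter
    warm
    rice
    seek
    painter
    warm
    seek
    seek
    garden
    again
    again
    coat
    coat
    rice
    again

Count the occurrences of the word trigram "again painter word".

Scanning the 31 overlapping trigram windows for "again painter word":
  (none found)

0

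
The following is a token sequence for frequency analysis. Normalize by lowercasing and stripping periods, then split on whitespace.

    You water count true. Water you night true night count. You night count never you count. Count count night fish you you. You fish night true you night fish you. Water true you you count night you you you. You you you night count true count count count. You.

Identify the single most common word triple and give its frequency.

Trigram frequencies (highest first):
  you you you: 5
  you night count: 2
  count count count: 2
  night fish you: 2
  you water count: 1
  water count true: 1
  … (34 more, each ≤ 1)

"you you you", 5 times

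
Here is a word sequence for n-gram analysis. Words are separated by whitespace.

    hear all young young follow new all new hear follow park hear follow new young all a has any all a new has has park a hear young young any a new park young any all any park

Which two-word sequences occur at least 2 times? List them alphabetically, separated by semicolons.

Bigram counts meeting the condition (at least 2 times):
  a new: 2
  all a: 2
  any all: 2
  follow new: 2
  hear follow: 2
  young any: 2
  young young: 2

a new; all a; any all; follow new; hear follow; young any; young young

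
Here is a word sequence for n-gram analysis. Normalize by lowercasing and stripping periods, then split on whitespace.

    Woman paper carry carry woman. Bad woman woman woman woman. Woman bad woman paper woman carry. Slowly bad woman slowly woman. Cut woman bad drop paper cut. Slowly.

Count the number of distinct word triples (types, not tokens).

23

28 tokens → 26 trigram windows in total.
Repeated trigrams (each contributes count−1 duplicates):
  woman woman woman: 3
  woman bad woman: 2
3 duplicate windows → 26 − 3 = 23 distinct.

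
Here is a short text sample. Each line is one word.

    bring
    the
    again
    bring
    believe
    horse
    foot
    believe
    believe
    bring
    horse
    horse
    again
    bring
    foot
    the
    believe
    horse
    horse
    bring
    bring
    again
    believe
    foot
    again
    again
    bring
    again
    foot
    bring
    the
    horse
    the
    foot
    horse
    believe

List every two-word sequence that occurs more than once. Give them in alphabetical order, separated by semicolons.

again bring; believe horse; bring again; bring the; horse horse

Bigram counts meeting the condition (more than once):
  again bring: 3
  believe horse: 2
  bring again: 2
  bring the: 2
  horse horse: 2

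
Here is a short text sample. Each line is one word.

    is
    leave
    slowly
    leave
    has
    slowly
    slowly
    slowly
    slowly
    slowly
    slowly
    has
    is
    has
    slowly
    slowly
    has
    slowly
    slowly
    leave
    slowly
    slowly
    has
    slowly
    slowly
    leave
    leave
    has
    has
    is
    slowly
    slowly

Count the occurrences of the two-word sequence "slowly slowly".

Scanning the 31 overlapping bigram windows for "slowly slowly":
  position 6–7: slowly slowly
  position 7–8: slowly slowly
  position 8–9: slowly slowly
  position 9–10: slowly slowly
  position 10–11: slowly slowly
  position 15–16: slowly slowly
  position 18–19: slowly slowly
  position 21–22: slowly slowly
  position 24–25: slowly slowly
  position 31–32: slowly slowly

10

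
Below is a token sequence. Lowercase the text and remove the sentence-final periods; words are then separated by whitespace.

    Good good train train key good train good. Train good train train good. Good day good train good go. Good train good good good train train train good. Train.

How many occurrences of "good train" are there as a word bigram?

Scanning the 28 overlapping bigram windows for "good train":
  position 2–3: good train
  position 6–7: good train
  position 8–9: good train
  position 10–11: good train
  position 16–17: good train
  position 20–21: good train
  position 24–25: good train
  position 28–29: good train

8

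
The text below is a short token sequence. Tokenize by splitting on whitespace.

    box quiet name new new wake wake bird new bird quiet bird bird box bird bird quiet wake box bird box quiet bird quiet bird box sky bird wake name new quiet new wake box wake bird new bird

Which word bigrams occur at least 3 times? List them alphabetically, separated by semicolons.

bird box; bird quiet; quiet bird

Bigram counts meeting the condition (at least 3 times):
  bird box: 3
  bird quiet: 3
  quiet bird: 3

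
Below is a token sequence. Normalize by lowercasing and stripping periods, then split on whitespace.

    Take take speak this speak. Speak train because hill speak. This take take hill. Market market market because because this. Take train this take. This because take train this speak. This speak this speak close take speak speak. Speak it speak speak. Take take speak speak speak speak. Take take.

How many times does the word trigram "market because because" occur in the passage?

Scanning the 48 overlapping trigram windows for "market because because":
  position 17–19: market because because

1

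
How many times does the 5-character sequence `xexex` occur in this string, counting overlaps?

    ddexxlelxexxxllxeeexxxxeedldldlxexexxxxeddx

Sliding a length-5 window over the 43 characters (39 positions):
  position 32–36: xexex

1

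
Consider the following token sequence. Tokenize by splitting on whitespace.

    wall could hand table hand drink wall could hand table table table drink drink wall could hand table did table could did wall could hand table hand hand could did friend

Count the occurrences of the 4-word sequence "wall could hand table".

4

Scanning the 28 overlapping 4-gram windows for "wall could hand table":
  position 1–4: wall could hand table
  position 7–10: wall could hand table
  position 15–18: wall could hand table
  position 23–26: wall could hand table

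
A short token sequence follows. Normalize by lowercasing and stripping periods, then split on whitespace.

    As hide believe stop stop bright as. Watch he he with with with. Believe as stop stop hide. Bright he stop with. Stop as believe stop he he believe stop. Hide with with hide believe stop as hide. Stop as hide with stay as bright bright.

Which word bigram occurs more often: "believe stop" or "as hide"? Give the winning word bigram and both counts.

"believe stop": 4 occurrences
"as hide": 3 occurrences

"believe stop" (4 vs 3)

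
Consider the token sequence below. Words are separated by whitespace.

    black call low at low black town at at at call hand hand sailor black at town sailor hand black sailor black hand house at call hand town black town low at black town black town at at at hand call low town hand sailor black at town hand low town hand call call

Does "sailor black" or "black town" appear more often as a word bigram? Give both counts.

"black town" (4 vs 3)

"sailor black": 3 occurrences
"black town": 4 occurrences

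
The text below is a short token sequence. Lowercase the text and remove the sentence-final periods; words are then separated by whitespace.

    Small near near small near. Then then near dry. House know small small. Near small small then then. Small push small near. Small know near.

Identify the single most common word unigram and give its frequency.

"small", 9 times

Unigram frequencies (highest first):
  small: 9
  near: 7
  then: 4
  know: 2
  dry: 1
  house: 1
  … (1 more, each ≤ 1)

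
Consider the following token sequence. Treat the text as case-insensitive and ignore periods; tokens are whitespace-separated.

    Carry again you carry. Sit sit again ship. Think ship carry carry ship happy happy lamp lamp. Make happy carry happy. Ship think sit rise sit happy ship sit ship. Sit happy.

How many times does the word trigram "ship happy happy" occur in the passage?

Scanning the 30 overlapping trigram windows for "ship happy happy":
  position 13–15: ship happy happy

1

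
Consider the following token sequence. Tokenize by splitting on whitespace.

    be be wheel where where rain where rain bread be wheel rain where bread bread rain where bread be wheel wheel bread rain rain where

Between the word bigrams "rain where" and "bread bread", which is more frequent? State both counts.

"rain where": 4 occurrences
"bread bread": 1 occurrence

"rain where" (4 vs 1)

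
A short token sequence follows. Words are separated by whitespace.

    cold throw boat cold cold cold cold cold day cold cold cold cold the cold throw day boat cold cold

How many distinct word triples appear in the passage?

20 tokens → 18 trigram windows in total.
Repeated trigrams (each contributes count−1 duplicates):
  cold cold cold: 5
  boat cold cold: 2
5 duplicate windows → 18 − 5 = 13 distinct.

13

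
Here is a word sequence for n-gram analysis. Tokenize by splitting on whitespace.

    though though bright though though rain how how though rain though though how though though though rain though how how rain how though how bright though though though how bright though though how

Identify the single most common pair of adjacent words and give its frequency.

Bigram frequencies (highest first):
  though though: 8
  though how: 5
  bright though: 3
  though rain: 3
  how though: 3
  rain how: 2
  … (5 more, each ≤ 2)

"though though", 8 times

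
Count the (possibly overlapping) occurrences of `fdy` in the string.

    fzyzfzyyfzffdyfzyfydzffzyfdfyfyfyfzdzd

1

Sliding a length-3 window over the 38 characters (36 positions):
  position 12–14: fdy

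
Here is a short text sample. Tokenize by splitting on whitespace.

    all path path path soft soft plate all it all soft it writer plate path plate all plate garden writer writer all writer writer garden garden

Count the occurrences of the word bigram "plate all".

Scanning the 25 overlapping bigram windows for "plate all":
  position 7–8: plate all
  position 16–17: plate all

2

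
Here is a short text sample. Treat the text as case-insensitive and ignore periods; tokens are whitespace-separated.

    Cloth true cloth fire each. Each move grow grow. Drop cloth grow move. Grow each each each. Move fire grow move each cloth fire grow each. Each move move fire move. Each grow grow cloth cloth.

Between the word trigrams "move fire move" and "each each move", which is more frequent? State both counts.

"each each move" (3 vs 1)

"move fire move": 1 occurrence
"each each move": 3 occurrences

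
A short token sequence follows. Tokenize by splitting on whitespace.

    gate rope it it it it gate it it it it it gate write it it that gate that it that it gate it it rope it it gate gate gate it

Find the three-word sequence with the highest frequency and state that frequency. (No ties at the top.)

"it it it", 5 times

Trigram frequencies (highest first):
  it it it: 5
  it it gate: 3
  rope it it: 2
  it gate it: 2
  gate it it: 2
  gate rope it: 1
  … (15 more, each ≤ 1)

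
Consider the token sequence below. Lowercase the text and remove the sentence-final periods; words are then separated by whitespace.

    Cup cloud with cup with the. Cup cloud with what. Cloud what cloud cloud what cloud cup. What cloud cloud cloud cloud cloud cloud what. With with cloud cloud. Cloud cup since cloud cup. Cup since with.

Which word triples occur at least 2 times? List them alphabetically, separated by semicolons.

cloud cloud cloud; cloud cloud what; cloud what cloud; cup cloud with; what cloud cloud

Trigram counts meeting the condition (at least 2 times):
  cloud cloud cloud: 5
  cloud cloud what: 2
  cloud what cloud: 2
  cup cloud with: 2
  what cloud cloud: 2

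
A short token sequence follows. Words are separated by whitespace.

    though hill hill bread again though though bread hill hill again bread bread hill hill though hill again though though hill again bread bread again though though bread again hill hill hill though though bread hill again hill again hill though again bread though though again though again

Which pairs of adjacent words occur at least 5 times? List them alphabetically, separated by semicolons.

Bigram counts meeting the condition (at least 5 times):
  hill again: 5
  hill hill: 5
  though though: 5

hill again; hill hill; though though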